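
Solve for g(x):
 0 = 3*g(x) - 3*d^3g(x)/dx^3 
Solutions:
 g(x) = C3*exp(x) + (C1*sin(sqrt(3)*x/2) + C2*cos(sqrt(3)*x/2))*exp(-x/2)


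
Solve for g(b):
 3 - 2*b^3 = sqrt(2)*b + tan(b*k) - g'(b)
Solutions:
 g(b) = C1 + b^4/2 + sqrt(2)*b^2/2 - 3*b + Piecewise((-log(cos(b*k))/k, Ne(k, 0)), (0, True))


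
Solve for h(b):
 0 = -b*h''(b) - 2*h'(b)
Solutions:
 h(b) = C1 + C2/b


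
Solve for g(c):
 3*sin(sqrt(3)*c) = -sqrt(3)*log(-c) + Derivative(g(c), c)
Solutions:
 g(c) = C1 + sqrt(3)*c*(log(-c) - 1) - sqrt(3)*cos(sqrt(3)*c)


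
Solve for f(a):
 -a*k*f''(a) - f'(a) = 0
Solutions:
 f(a) = C1 + a^(((re(k) - 1)*re(k) + im(k)^2)/(re(k)^2 + im(k)^2))*(C2*sin(log(a)*Abs(im(k))/(re(k)^2 + im(k)^2)) + C3*cos(log(a)*im(k)/(re(k)^2 + im(k)^2)))


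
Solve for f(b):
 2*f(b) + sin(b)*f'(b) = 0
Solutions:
 f(b) = C1*(cos(b) + 1)/(cos(b) - 1)


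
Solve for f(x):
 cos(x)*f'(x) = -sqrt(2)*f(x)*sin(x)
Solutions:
 f(x) = C1*cos(x)^(sqrt(2))


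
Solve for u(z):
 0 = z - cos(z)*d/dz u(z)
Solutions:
 u(z) = C1 + Integral(z/cos(z), z)


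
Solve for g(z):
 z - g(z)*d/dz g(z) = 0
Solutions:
 g(z) = -sqrt(C1 + z^2)
 g(z) = sqrt(C1 + z^2)


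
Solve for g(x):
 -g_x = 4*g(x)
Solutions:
 g(x) = C1*exp(-4*x)


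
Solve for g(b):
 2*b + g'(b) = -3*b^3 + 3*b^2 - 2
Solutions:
 g(b) = C1 - 3*b^4/4 + b^3 - b^2 - 2*b


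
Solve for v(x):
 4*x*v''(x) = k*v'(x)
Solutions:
 v(x) = C1 + x^(re(k)/4 + 1)*(C2*sin(log(x)*Abs(im(k))/4) + C3*cos(log(x)*im(k)/4))


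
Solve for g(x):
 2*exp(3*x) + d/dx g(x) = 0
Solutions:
 g(x) = C1 - 2*exp(3*x)/3


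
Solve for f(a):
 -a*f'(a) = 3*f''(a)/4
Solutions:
 f(a) = C1 + C2*erf(sqrt(6)*a/3)


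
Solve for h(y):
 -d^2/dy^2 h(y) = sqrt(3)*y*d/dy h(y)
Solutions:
 h(y) = C1 + C2*erf(sqrt(2)*3^(1/4)*y/2)


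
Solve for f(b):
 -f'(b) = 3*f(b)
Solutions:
 f(b) = C1*exp(-3*b)


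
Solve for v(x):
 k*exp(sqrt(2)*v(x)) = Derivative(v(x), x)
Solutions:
 v(x) = sqrt(2)*(2*log(-1/(C1 + k*x)) - log(2))/4


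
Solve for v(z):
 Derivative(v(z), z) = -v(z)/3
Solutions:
 v(z) = C1*exp(-z/3)


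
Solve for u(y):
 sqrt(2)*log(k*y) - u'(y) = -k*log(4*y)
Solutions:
 u(y) = C1 + y*(k + sqrt(2))*log(y) + y*(-k + 2*k*log(2) + sqrt(2)*log(k) - sqrt(2))


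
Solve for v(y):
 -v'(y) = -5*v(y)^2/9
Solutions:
 v(y) = -9/(C1 + 5*y)


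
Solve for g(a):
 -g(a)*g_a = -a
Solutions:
 g(a) = -sqrt(C1 + a^2)
 g(a) = sqrt(C1 + a^2)


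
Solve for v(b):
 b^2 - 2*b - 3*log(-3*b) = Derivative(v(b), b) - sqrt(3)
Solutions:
 v(b) = C1 + b^3/3 - b^2 - 3*b*log(-b) + b*(-3*log(3) + sqrt(3) + 3)


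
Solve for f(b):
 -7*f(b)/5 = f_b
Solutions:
 f(b) = C1*exp(-7*b/5)


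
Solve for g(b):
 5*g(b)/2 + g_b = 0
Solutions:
 g(b) = C1*exp(-5*b/2)


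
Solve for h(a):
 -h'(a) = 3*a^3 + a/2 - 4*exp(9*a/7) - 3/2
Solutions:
 h(a) = C1 - 3*a^4/4 - a^2/4 + 3*a/2 + 28*exp(9*a/7)/9


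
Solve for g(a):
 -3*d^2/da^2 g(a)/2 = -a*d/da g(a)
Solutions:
 g(a) = C1 + C2*erfi(sqrt(3)*a/3)


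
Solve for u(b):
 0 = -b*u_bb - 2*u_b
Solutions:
 u(b) = C1 + C2/b


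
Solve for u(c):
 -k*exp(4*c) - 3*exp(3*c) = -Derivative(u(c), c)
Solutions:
 u(c) = C1 + k*exp(4*c)/4 + exp(3*c)


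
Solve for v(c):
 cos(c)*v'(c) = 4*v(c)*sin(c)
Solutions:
 v(c) = C1/cos(c)^4


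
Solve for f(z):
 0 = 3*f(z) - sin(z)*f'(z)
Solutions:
 f(z) = C1*(cos(z) - 1)^(3/2)/(cos(z) + 1)^(3/2)


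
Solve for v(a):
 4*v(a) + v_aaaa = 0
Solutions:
 v(a) = (C1*sin(a) + C2*cos(a))*exp(-a) + (C3*sin(a) + C4*cos(a))*exp(a)


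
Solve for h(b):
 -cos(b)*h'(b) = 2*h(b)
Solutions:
 h(b) = C1*(sin(b) - 1)/(sin(b) + 1)


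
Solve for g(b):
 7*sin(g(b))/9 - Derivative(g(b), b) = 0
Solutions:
 -7*b/9 + log(cos(g(b)) - 1)/2 - log(cos(g(b)) + 1)/2 = C1


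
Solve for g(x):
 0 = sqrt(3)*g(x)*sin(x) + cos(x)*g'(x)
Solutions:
 g(x) = C1*cos(x)^(sqrt(3))


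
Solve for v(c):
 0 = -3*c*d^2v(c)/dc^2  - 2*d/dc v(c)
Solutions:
 v(c) = C1 + C2*c^(1/3)


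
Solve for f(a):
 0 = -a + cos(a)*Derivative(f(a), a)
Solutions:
 f(a) = C1 + Integral(a/cos(a), a)


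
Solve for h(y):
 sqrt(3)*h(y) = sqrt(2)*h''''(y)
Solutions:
 h(y) = C1*exp(-2^(7/8)*3^(1/8)*y/2) + C2*exp(2^(7/8)*3^(1/8)*y/2) + C3*sin(2^(7/8)*3^(1/8)*y/2) + C4*cos(2^(7/8)*3^(1/8)*y/2)


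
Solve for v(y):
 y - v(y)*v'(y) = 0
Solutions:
 v(y) = -sqrt(C1 + y^2)
 v(y) = sqrt(C1 + y^2)


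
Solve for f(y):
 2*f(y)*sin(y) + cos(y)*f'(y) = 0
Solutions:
 f(y) = C1*cos(y)^2


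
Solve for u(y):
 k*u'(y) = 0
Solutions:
 u(y) = C1


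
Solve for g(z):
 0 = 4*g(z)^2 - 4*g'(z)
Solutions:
 g(z) = -1/(C1 + z)


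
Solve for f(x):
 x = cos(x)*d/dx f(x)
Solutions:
 f(x) = C1 + Integral(x/cos(x), x)


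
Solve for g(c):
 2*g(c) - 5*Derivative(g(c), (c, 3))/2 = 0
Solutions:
 g(c) = C3*exp(10^(2/3)*c/5) + (C1*sin(10^(2/3)*sqrt(3)*c/10) + C2*cos(10^(2/3)*sqrt(3)*c/10))*exp(-10^(2/3)*c/10)


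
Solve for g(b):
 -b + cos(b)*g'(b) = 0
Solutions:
 g(b) = C1 + Integral(b/cos(b), b)


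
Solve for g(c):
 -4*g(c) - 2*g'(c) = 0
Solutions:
 g(c) = C1*exp(-2*c)


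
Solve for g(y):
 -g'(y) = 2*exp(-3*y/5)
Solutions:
 g(y) = C1 + 10*exp(-3*y/5)/3


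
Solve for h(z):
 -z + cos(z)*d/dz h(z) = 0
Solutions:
 h(z) = C1 + Integral(z/cos(z), z)


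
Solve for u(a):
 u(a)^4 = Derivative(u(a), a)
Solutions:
 u(a) = (-1/(C1 + 3*a))^(1/3)
 u(a) = (-1/(C1 + a))^(1/3)*(-3^(2/3) - 3*3^(1/6)*I)/6
 u(a) = (-1/(C1 + a))^(1/3)*(-3^(2/3) + 3*3^(1/6)*I)/6


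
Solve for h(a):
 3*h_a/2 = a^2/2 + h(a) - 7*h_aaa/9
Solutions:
 h(a) = C1*exp(42^(1/3)*a*(-3^(1/3)*(14 + sqrt(322))^(1/3) + 3*14^(1/3)/(14 + sqrt(322))^(1/3))/28)*sin(3*14^(1/3)*3^(1/6)*a*(14^(1/3)*3^(2/3)/(14 + sqrt(322))^(1/3) + (14 + sqrt(322))^(1/3))/28) + C2*exp(42^(1/3)*a*(-3^(1/3)*(14 + sqrt(322))^(1/3) + 3*14^(1/3)/(14 + sqrt(322))^(1/3))/28)*cos(3*14^(1/3)*3^(1/6)*a*(14^(1/3)*3^(2/3)/(14 + sqrt(322))^(1/3) + (14 + sqrt(322))^(1/3))/28) + C3*exp(-42^(1/3)*a*(-3^(1/3)*(14 + sqrt(322))^(1/3) + 3*14^(1/3)/(14 + sqrt(322))^(1/3))/14) - a^2/2 - 3*a/2 - 9/4


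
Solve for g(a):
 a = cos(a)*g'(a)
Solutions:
 g(a) = C1 + Integral(a/cos(a), a)


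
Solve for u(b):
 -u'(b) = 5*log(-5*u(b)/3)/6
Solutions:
 6*Integral(1/(log(-_y) - log(3) + log(5)), (_y, u(b)))/5 = C1 - b


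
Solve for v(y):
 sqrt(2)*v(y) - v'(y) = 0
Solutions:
 v(y) = C1*exp(sqrt(2)*y)


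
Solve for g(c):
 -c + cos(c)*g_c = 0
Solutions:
 g(c) = C1 + Integral(c/cos(c), c)


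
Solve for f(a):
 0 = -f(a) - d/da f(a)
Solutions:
 f(a) = C1*exp(-a)


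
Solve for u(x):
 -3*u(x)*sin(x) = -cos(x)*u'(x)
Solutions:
 u(x) = C1/cos(x)^3


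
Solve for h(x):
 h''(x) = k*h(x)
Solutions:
 h(x) = C1*exp(-sqrt(k)*x) + C2*exp(sqrt(k)*x)


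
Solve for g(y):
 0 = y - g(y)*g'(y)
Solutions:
 g(y) = -sqrt(C1 + y^2)
 g(y) = sqrt(C1 + y^2)


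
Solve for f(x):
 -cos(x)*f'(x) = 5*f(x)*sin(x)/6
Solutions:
 f(x) = C1*cos(x)^(5/6)


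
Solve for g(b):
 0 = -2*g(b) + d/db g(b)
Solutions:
 g(b) = C1*exp(2*b)


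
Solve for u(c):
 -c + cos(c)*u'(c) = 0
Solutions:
 u(c) = C1 + Integral(c/cos(c), c)


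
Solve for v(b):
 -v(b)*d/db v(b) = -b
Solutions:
 v(b) = -sqrt(C1 + b^2)
 v(b) = sqrt(C1 + b^2)


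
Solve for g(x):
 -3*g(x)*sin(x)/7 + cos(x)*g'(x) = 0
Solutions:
 g(x) = C1/cos(x)^(3/7)


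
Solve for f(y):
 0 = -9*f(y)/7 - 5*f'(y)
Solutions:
 f(y) = C1*exp(-9*y/35)


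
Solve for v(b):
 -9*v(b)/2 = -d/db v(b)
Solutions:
 v(b) = C1*exp(9*b/2)


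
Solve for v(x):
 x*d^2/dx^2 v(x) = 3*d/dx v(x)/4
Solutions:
 v(x) = C1 + C2*x^(7/4)


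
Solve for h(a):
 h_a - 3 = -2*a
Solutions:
 h(a) = C1 - a^2 + 3*a


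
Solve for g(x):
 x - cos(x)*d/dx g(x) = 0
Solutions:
 g(x) = C1 + Integral(x/cos(x), x)


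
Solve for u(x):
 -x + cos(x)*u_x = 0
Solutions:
 u(x) = C1 + Integral(x/cos(x), x)


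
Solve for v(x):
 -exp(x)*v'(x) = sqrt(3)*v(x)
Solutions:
 v(x) = C1*exp(sqrt(3)*exp(-x))


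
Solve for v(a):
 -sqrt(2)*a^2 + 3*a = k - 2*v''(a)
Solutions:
 v(a) = C1 + C2*a + sqrt(2)*a^4/24 - a^3/4 + a^2*k/4


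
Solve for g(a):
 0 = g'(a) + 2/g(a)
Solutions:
 g(a) = -sqrt(C1 - 4*a)
 g(a) = sqrt(C1 - 4*a)


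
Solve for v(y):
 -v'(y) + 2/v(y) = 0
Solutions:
 v(y) = -sqrt(C1 + 4*y)
 v(y) = sqrt(C1 + 4*y)


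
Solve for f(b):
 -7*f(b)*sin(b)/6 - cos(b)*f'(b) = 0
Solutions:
 f(b) = C1*cos(b)^(7/6)


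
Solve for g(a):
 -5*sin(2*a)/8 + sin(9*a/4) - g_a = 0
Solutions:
 g(a) = C1 + 5*cos(2*a)/16 - 4*cos(9*a/4)/9


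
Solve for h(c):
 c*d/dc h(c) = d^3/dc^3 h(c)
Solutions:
 h(c) = C1 + Integral(C2*airyai(c) + C3*airybi(c), c)


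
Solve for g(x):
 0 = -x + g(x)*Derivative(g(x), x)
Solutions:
 g(x) = -sqrt(C1 + x^2)
 g(x) = sqrt(C1 + x^2)


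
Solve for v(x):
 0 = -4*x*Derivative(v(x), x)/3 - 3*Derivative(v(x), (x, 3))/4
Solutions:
 v(x) = C1 + Integral(C2*airyai(-2*6^(1/3)*x/3) + C3*airybi(-2*6^(1/3)*x/3), x)


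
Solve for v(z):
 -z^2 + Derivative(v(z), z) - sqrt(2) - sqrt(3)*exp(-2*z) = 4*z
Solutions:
 v(z) = C1 + z^3/3 + 2*z^2 + sqrt(2)*z - sqrt(3)*exp(-2*z)/2


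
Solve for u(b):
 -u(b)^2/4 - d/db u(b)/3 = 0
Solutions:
 u(b) = 4/(C1 + 3*b)


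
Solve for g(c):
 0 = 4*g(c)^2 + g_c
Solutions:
 g(c) = 1/(C1 + 4*c)


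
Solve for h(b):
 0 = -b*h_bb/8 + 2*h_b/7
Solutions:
 h(b) = C1 + C2*b^(23/7)


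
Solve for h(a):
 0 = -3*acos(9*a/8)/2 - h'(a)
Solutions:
 h(a) = C1 - 3*a*acos(9*a/8)/2 + sqrt(64 - 81*a^2)/6


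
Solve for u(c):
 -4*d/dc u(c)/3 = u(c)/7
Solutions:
 u(c) = C1*exp(-3*c/28)


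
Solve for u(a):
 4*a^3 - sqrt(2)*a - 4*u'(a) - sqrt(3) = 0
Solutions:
 u(a) = C1 + a^4/4 - sqrt(2)*a^2/8 - sqrt(3)*a/4


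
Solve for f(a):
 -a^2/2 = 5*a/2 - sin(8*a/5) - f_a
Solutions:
 f(a) = C1 + a^3/6 + 5*a^2/4 + 5*cos(8*a/5)/8


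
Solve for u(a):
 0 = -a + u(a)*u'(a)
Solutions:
 u(a) = -sqrt(C1 + a^2)
 u(a) = sqrt(C1 + a^2)


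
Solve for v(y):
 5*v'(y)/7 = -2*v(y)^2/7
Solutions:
 v(y) = 5/(C1 + 2*y)


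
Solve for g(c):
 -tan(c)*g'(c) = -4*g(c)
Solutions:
 g(c) = C1*sin(c)^4


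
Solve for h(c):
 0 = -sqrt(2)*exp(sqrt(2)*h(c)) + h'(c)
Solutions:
 h(c) = sqrt(2)*(2*log(-1/(C1 + sqrt(2)*c)) - log(2))/4


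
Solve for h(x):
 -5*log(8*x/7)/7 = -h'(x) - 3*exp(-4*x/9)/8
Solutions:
 h(x) = C1 + 5*x*log(x)/7 + 5*x*(-log(7) - 1 + 3*log(2))/7 + 27*exp(-4*x/9)/32


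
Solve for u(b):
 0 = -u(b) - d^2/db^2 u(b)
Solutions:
 u(b) = C1*sin(b) + C2*cos(b)


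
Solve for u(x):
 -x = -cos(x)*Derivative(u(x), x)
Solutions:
 u(x) = C1 + Integral(x/cos(x), x)


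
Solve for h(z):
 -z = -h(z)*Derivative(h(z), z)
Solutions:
 h(z) = -sqrt(C1 + z^2)
 h(z) = sqrt(C1 + z^2)


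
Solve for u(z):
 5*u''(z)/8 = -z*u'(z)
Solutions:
 u(z) = C1 + C2*erf(2*sqrt(5)*z/5)


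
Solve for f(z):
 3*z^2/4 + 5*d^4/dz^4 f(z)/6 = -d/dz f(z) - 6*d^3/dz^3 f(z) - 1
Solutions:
 f(z) = C1 + C2*exp(z*(-24 + 48*3^(2/3)/(5*sqrt(1177) + 601)^(1/3) + 3^(1/3)*(5*sqrt(1177) + 601)^(1/3))/10)*sin(3^(1/6)*z*(-3^(2/3)*(5*sqrt(1177) + 601)^(1/3) + 144/(5*sqrt(1177) + 601)^(1/3))/10) + C3*exp(z*(-24 + 48*3^(2/3)/(5*sqrt(1177) + 601)^(1/3) + 3^(1/3)*(5*sqrt(1177) + 601)^(1/3))/10)*cos(3^(1/6)*z*(-3^(2/3)*(5*sqrt(1177) + 601)^(1/3) + 144/(5*sqrt(1177) + 601)^(1/3))/10) + C4*exp(-z*(48*3^(2/3)/(5*sqrt(1177) + 601)^(1/3) + 12 + 3^(1/3)*(5*sqrt(1177) + 601)^(1/3))/5) - z^3/4 + 8*z


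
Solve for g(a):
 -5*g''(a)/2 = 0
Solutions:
 g(a) = C1 + C2*a


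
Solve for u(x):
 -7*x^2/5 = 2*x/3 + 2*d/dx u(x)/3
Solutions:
 u(x) = C1 - 7*x^3/10 - x^2/2


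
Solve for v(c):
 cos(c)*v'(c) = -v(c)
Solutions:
 v(c) = C1*sqrt(sin(c) - 1)/sqrt(sin(c) + 1)


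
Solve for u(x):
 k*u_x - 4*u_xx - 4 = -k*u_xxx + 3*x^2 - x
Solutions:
 u(x) = C1 + C2*exp(x*(2 - sqrt(4 - k^2))/k) + C3*exp(x*(sqrt(4 - k^2) + 2)/k) + x^3/k - x^2/(2*k) - 2*x/k + 12*x^2/k^2 - 4*x/k^2 + 96*x/k^3


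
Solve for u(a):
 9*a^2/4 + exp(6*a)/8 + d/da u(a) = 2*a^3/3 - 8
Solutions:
 u(a) = C1 + a^4/6 - 3*a^3/4 - 8*a - exp(6*a)/48


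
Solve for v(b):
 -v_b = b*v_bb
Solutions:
 v(b) = C1 + C2*log(b)


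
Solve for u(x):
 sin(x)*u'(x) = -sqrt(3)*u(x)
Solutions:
 u(x) = C1*(cos(x) + 1)^(sqrt(3)/2)/(cos(x) - 1)^(sqrt(3)/2)


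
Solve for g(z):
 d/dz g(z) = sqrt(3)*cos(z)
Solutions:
 g(z) = C1 + sqrt(3)*sin(z)


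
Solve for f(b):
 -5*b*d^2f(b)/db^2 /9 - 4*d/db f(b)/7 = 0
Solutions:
 f(b) = C1 + C2/b^(1/35)


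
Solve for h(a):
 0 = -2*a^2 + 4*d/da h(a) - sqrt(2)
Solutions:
 h(a) = C1 + a^3/6 + sqrt(2)*a/4


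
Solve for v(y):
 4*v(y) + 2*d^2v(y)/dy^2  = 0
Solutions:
 v(y) = C1*sin(sqrt(2)*y) + C2*cos(sqrt(2)*y)


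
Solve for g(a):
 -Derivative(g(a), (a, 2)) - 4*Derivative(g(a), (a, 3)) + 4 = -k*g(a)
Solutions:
 g(a) = C1*exp(-a*((-216*k + sqrt((1 - 216*k)^2 - 1) + 1)^(1/3) + 1 + (-216*k + sqrt((1 - 216*k)^2 - 1) + 1)^(-1/3))/12) + C2*exp(a*((-216*k + sqrt((1 - 216*k)^2 - 1) + 1)^(1/3) - sqrt(3)*I*(-216*k + sqrt((1 - 216*k)^2 - 1) + 1)^(1/3) - 2 - 4/((-1 + sqrt(3)*I)*(-216*k + sqrt((1 - 216*k)^2 - 1) + 1)^(1/3)))/24) + C3*exp(a*((-216*k + sqrt((1 - 216*k)^2 - 1) + 1)^(1/3) + sqrt(3)*I*(-216*k + sqrt((1 - 216*k)^2 - 1) + 1)^(1/3) - 2 + 4/((1 + sqrt(3)*I)*(-216*k + sqrt((1 - 216*k)^2 - 1) + 1)^(1/3)))/24) - 4/k


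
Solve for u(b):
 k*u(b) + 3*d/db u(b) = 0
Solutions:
 u(b) = C1*exp(-b*k/3)


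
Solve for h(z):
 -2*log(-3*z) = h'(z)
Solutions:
 h(z) = C1 - 2*z*log(-z) + 2*z*(1 - log(3))


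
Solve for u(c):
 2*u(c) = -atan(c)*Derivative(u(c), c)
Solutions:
 u(c) = C1*exp(-2*Integral(1/atan(c), c))


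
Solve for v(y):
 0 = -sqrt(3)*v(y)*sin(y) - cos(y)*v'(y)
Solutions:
 v(y) = C1*cos(y)^(sqrt(3))


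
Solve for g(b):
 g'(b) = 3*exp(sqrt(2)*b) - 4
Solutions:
 g(b) = C1 - 4*b + 3*sqrt(2)*exp(sqrt(2)*b)/2


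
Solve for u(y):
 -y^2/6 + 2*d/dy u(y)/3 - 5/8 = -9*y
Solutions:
 u(y) = C1 + y^3/12 - 27*y^2/4 + 15*y/16


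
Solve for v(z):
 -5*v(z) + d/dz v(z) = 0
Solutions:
 v(z) = C1*exp(5*z)


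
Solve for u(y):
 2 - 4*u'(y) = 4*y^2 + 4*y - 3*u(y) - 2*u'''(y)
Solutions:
 u(y) = C1*exp(6^(1/3)*y*(4*6^(1/3)/(sqrt(345) + 27)^(1/3) + (sqrt(345) + 27)^(1/3))/12)*sin(2^(1/3)*3^(1/6)*y*(-3^(2/3)*(sqrt(345) + 27)^(1/3)/12 + 2^(1/3)/(sqrt(345) + 27)^(1/3))) + C2*exp(6^(1/3)*y*(4*6^(1/3)/(sqrt(345) + 27)^(1/3) + (sqrt(345) + 27)^(1/3))/12)*cos(2^(1/3)*3^(1/6)*y*(-3^(2/3)*(sqrt(345) + 27)^(1/3)/12 + 2^(1/3)/(sqrt(345) + 27)^(1/3))) + C3*exp(-6^(1/3)*y*(4*6^(1/3)/(sqrt(345) + 27)^(1/3) + (sqrt(345) + 27)^(1/3))/6) + 4*y^2/3 + 44*y/9 + 158/27


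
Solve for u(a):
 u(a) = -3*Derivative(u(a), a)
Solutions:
 u(a) = C1*exp(-a/3)


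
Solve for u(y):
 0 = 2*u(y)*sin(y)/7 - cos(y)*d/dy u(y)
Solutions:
 u(y) = C1/cos(y)^(2/7)


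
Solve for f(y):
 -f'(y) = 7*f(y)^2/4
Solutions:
 f(y) = 4/(C1 + 7*y)


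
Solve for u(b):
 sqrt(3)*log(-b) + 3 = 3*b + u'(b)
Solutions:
 u(b) = C1 - 3*b^2/2 + sqrt(3)*b*log(-b) + b*(3 - sqrt(3))


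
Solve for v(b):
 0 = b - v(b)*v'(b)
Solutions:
 v(b) = -sqrt(C1 + b^2)
 v(b) = sqrt(C1 + b^2)


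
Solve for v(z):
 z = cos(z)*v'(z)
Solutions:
 v(z) = C1 + Integral(z/cos(z), z)


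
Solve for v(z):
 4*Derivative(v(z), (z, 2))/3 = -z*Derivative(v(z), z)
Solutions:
 v(z) = C1 + C2*erf(sqrt(6)*z/4)


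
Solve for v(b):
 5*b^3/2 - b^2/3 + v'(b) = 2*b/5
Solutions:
 v(b) = C1 - 5*b^4/8 + b^3/9 + b^2/5


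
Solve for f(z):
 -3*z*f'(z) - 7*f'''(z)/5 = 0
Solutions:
 f(z) = C1 + Integral(C2*airyai(-15^(1/3)*7^(2/3)*z/7) + C3*airybi(-15^(1/3)*7^(2/3)*z/7), z)


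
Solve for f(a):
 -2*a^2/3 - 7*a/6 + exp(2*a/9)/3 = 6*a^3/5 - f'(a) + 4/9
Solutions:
 f(a) = C1 + 3*a^4/10 + 2*a^3/9 + 7*a^2/12 + 4*a/9 - 3*exp(2*a/9)/2


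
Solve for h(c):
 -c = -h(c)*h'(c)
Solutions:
 h(c) = -sqrt(C1 + c^2)
 h(c) = sqrt(C1 + c^2)


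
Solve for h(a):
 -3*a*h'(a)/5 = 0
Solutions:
 h(a) = C1


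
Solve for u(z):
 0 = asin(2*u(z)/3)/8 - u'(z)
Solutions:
 Integral(1/asin(2*_y/3), (_y, u(z))) = C1 + z/8


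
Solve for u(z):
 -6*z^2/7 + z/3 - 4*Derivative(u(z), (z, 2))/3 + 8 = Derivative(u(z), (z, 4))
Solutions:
 u(z) = C1 + C2*z + C3*sin(2*sqrt(3)*z/3) + C4*cos(2*sqrt(3)*z/3) - 3*z^4/56 + z^3/24 + 195*z^2/56


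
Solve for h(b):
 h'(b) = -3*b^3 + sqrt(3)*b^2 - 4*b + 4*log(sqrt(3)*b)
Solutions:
 h(b) = C1 - 3*b^4/4 + sqrt(3)*b^3/3 - 2*b^2 + 4*b*log(b) - 4*b + b*log(9)


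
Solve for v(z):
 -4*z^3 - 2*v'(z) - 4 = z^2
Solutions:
 v(z) = C1 - z^4/2 - z^3/6 - 2*z


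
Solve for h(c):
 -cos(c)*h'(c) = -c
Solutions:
 h(c) = C1 + Integral(c/cos(c), c)


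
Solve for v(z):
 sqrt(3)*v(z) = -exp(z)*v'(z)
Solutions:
 v(z) = C1*exp(sqrt(3)*exp(-z))


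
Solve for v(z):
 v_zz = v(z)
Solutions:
 v(z) = C1*exp(-z) + C2*exp(z)


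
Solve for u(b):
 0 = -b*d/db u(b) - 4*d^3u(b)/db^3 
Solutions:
 u(b) = C1 + Integral(C2*airyai(-2^(1/3)*b/2) + C3*airybi(-2^(1/3)*b/2), b)


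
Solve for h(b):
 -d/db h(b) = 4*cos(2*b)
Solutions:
 h(b) = C1 - 2*sin(2*b)


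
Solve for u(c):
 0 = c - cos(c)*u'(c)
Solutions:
 u(c) = C1 + Integral(c/cos(c), c)


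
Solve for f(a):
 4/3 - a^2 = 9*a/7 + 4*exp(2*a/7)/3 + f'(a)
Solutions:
 f(a) = C1 - a^3/3 - 9*a^2/14 + 4*a/3 - 14*exp(2*a/7)/3


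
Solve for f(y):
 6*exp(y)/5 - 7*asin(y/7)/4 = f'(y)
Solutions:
 f(y) = C1 - 7*y*asin(y/7)/4 - 7*sqrt(49 - y^2)/4 + 6*exp(y)/5


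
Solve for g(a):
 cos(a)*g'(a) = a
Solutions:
 g(a) = C1 + Integral(a/cos(a), a)


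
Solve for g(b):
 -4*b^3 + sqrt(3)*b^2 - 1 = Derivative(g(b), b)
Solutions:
 g(b) = C1 - b^4 + sqrt(3)*b^3/3 - b


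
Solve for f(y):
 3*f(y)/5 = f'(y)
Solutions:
 f(y) = C1*exp(3*y/5)


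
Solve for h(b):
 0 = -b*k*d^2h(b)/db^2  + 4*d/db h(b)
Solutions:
 h(b) = C1 + b^(((re(k) + 4)*re(k) + im(k)^2)/(re(k)^2 + im(k)^2))*(C2*sin(4*log(b)*Abs(im(k))/(re(k)^2 + im(k)^2)) + C3*cos(4*log(b)*im(k)/(re(k)^2 + im(k)^2)))


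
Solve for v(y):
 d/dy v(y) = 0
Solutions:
 v(y) = C1


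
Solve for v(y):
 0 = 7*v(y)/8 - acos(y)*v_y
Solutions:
 v(y) = C1*exp(7*Integral(1/acos(y), y)/8)


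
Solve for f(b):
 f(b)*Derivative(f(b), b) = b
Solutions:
 f(b) = -sqrt(C1 + b^2)
 f(b) = sqrt(C1 + b^2)


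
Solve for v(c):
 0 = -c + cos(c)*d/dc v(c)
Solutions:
 v(c) = C1 + Integral(c/cos(c), c)


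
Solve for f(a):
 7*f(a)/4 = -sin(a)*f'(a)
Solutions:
 f(a) = C1*(cos(a) + 1)^(7/8)/(cos(a) - 1)^(7/8)


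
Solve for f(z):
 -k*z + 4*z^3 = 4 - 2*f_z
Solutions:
 f(z) = C1 + k*z^2/4 - z^4/2 + 2*z


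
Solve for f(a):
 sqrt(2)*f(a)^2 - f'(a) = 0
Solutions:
 f(a) = -1/(C1 + sqrt(2)*a)


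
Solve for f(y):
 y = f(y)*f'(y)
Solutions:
 f(y) = -sqrt(C1 + y^2)
 f(y) = sqrt(C1 + y^2)


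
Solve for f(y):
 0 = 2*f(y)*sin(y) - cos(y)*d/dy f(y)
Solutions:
 f(y) = C1/cos(y)^2


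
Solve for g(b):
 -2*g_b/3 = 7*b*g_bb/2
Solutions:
 g(b) = C1 + C2*b^(17/21)


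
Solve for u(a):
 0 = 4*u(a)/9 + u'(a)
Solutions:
 u(a) = C1*exp(-4*a/9)


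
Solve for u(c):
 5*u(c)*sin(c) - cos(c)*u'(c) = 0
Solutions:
 u(c) = C1/cos(c)^5


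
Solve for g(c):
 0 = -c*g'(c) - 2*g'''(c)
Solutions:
 g(c) = C1 + Integral(C2*airyai(-2^(2/3)*c/2) + C3*airybi(-2^(2/3)*c/2), c)


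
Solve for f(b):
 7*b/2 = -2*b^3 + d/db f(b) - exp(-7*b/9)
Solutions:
 f(b) = C1 + b^4/2 + 7*b^2/4 - 9*exp(-7*b/9)/7


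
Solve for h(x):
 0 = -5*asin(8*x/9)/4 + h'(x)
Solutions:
 h(x) = C1 + 5*x*asin(8*x/9)/4 + 5*sqrt(81 - 64*x^2)/32


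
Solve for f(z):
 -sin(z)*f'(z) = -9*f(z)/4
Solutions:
 f(z) = C1*(cos(z) - 1)^(9/8)/(cos(z) + 1)^(9/8)


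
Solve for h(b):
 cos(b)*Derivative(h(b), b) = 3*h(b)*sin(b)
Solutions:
 h(b) = C1/cos(b)^3


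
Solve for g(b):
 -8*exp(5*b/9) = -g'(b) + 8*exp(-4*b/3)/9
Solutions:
 g(b) = C1 + 72*exp(5*b/9)/5 - 2*exp(-4*b/3)/3


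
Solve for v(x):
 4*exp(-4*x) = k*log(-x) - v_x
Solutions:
 v(x) = C1 + k*x*log(-x) - k*x + exp(-4*x)


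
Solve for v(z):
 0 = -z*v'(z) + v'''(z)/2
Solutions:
 v(z) = C1 + Integral(C2*airyai(2^(1/3)*z) + C3*airybi(2^(1/3)*z), z)


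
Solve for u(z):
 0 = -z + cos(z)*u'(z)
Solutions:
 u(z) = C1 + Integral(z/cos(z), z)


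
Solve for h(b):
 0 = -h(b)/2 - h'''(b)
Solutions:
 h(b) = C3*exp(-2^(2/3)*b/2) + (C1*sin(2^(2/3)*sqrt(3)*b/4) + C2*cos(2^(2/3)*sqrt(3)*b/4))*exp(2^(2/3)*b/4)


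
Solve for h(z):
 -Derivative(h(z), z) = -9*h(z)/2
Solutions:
 h(z) = C1*exp(9*z/2)


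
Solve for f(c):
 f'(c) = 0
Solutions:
 f(c) = C1


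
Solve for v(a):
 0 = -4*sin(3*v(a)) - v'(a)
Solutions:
 v(a) = -acos((-C1 - exp(24*a))/(C1 - exp(24*a)))/3 + 2*pi/3
 v(a) = acos((-C1 - exp(24*a))/(C1 - exp(24*a)))/3


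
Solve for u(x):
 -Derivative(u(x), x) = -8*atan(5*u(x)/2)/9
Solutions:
 Integral(1/atan(5*_y/2), (_y, u(x))) = C1 + 8*x/9


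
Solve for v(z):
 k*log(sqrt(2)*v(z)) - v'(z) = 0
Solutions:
 Integral(1/(2*log(_y) + log(2)), (_y, v(z))) = C1 + k*z/2


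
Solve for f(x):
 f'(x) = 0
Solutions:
 f(x) = C1


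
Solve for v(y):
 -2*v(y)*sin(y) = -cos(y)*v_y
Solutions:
 v(y) = C1/cos(y)^2


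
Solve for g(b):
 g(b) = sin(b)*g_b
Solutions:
 g(b) = C1*sqrt(cos(b) - 1)/sqrt(cos(b) + 1)


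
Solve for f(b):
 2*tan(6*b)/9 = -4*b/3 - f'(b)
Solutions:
 f(b) = C1 - 2*b^2/3 + log(cos(6*b))/27


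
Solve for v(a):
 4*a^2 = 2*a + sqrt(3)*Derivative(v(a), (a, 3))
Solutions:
 v(a) = C1 + C2*a + C3*a^2 + sqrt(3)*a^5/45 - sqrt(3)*a^4/36


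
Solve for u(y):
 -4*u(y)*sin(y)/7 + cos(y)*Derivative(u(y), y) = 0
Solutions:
 u(y) = C1/cos(y)^(4/7)


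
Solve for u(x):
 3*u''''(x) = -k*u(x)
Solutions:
 u(x) = C1*exp(-3^(3/4)*x*(-k)^(1/4)/3) + C2*exp(3^(3/4)*x*(-k)^(1/4)/3) + C3*exp(-3^(3/4)*I*x*(-k)^(1/4)/3) + C4*exp(3^(3/4)*I*x*(-k)^(1/4)/3)


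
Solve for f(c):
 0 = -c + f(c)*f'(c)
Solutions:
 f(c) = -sqrt(C1 + c^2)
 f(c) = sqrt(C1 + c^2)


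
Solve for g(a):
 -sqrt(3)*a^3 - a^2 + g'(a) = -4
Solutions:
 g(a) = C1 + sqrt(3)*a^4/4 + a^3/3 - 4*a


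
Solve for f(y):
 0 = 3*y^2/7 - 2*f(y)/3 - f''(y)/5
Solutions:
 f(y) = C1*sin(sqrt(30)*y/3) + C2*cos(sqrt(30)*y/3) + 9*y^2/14 - 27/70


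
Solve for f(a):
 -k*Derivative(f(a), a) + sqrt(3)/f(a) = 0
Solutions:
 f(a) = -sqrt(C1 + 2*sqrt(3)*a/k)
 f(a) = sqrt(C1 + 2*sqrt(3)*a/k)


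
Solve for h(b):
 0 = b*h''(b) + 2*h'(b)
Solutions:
 h(b) = C1 + C2/b


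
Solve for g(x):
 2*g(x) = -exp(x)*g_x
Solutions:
 g(x) = C1*exp(2*exp(-x))


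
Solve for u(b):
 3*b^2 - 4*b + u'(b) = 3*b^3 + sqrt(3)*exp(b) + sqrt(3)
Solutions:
 u(b) = C1 + 3*b^4/4 - b^3 + 2*b^2 + sqrt(3)*b + sqrt(3)*exp(b)


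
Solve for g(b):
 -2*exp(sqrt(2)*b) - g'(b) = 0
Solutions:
 g(b) = C1 - sqrt(2)*exp(sqrt(2)*b)


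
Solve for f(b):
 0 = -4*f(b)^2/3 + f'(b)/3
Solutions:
 f(b) = -1/(C1 + 4*b)


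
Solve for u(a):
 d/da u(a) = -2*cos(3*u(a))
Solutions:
 u(a) = -asin((C1 + exp(12*a))/(C1 - exp(12*a)))/3 + pi/3
 u(a) = asin((C1 + exp(12*a))/(C1 - exp(12*a)))/3


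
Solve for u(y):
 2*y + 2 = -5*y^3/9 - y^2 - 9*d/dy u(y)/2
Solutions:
 u(y) = C1 - 5*y^4/162 - 2*y^3/27 - 2*y^2/9 - 4*y/9


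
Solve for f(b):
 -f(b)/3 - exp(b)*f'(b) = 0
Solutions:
 f(b) = C1*exp(exp(-b)/3)


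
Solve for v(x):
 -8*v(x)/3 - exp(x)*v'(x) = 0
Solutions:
 v(x) = C1*exp(8*exp(-x)/3)


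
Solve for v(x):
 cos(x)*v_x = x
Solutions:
 v(x) = C1 + Integral(x/cos(x), x)


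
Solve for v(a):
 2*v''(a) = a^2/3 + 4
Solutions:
 v(a) = C1 + C2*a + a^4/72 + a^2


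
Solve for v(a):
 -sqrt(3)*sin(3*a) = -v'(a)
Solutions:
 v(a) = C1 - sqrt(3)*cos(3*a)/3


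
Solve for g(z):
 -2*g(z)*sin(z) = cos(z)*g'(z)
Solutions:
 g(z) = C1*cos(z)^2


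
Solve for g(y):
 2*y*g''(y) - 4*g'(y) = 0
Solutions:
 g(y) = C1 + C2*y^3


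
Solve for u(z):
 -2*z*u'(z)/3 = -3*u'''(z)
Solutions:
 u(z) = C1 + Integral(C2*airyai(6^(1/3)*z/3) + C3*airybi(6^(1/3)*z/3), z)


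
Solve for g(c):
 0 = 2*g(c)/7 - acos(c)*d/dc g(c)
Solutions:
 g(c) = C1*exp(2*Integral(1/acos(c), c)/7)


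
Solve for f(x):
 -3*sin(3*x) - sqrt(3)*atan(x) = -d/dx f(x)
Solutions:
 f(x) = C1 + sqrt(3)*(x*atan(x) - log(x^2 + 1)/2) - cos(3*x)


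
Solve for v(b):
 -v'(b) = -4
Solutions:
 v(b) = C1 + 4*b


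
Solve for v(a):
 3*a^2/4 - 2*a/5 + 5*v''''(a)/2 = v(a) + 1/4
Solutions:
 v(a) = C1*exp(-2^(1/4)*5^(3/4)*a/5) + C2*exp(2^(1/4)*5^(3/4)*a/5) + C3*sin(2^(1/4)*5^(3/4)*a/5) + C4*cos(2^(1/4)*5^(3/4)*a/5) + 3*a^2/4 - 2*a/5 - 1/4


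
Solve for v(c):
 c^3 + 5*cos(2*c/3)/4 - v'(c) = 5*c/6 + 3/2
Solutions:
 v(c) = C1 + c^4/4 - 5*c^2/12 - 3*c/2 + 15*sin(2*c/3)/8


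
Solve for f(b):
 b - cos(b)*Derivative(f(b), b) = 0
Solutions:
 f(b) = C1 + Integral(b/cos(b), b)


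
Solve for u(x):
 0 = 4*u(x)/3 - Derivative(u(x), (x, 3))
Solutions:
 u(x) = C3*exp(6^(2/3)*x/3) + (C1*sin(2^(2/3)*3^(1/6)*x/2) + C2*cos(2^(2/3)*3^(1/6)*x/2))*exp(-6^(2/3)*x/6)


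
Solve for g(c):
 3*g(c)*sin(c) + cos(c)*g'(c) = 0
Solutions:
 g(c) = C1*cos(c)^3


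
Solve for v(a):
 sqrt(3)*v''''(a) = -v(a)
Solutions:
 v(a) = (C1*sin(sqrt(2)*3^(7/8)*a/6) + C2*cos(sqrt(2)*3^(7/8)*a/6))*exp(-sqrt(2)*3^(7/8)*a/6) + (C3*sin(sqrt(2)*3^(7/8)*a/6) + C4*cos(sqrt(2)*3^(7/8)*a/6))*exp(sqrt(2)*3^(7/8)*a/6)


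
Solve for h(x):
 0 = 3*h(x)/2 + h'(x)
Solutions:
 h(x) = C1*exp(-3*x/2)


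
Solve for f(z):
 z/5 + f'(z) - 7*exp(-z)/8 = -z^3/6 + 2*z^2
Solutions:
 f(z) = C1 - z^4/24 + 2*z^3/3 - z^2/10 - 7*exp(-z)/8


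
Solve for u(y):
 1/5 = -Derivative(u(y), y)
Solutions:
 u(y) = C1 - y/5


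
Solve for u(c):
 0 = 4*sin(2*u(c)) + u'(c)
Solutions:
 u(c) = pi - acos((-C1 - exp(16*c))/(C1 - exp(16*c)))/2
 u(c) = acos((-C1 - exp(16*c))/(C1 - exp(16*c)))/2


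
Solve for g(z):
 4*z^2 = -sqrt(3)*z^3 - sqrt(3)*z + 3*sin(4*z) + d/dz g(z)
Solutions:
 g(z) = C1 + sqrt(3)*z^4/4 + 4*z^3/3 + sqrt(3)*z^2/2 + 3*cos(4*z)/4


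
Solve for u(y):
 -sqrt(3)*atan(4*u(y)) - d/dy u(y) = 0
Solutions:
 Integral(1/atan(4*_y), (_y, u(y))) = C1 - sqrt(3)*y


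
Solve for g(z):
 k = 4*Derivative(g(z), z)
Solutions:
 g(z) = C1 + k*z/4


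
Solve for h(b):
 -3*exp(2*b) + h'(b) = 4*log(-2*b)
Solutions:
 h(b) = C1 + 4*b*log(-b) + 4*b*(-1 + log(2)) + 3*exp(2*b)/2


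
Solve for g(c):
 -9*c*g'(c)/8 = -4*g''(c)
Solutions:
 g(c) = C1 + C2*erfi(3*c/8)


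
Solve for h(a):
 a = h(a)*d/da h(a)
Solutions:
 h(a) = -sqrt(C1 + a^2)
 h(a) = sqrt(C1 + a^2)


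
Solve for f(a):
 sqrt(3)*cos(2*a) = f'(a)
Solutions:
 f(a) = C1 + sqrt(3)*sin(2*a)/2


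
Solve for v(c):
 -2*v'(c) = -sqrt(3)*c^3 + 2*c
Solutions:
 v(c) = C1 + sqrt(3)*c^4/8 - c^2/2


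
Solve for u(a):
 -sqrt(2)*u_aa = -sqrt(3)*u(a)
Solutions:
 u(a) = C1*exp(-2^(3/4)*3^(1/4)*a/2) + C2*exp(2^(3/4)*3^(1/4)*a/2)


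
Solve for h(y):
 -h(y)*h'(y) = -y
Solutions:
 h(y) = -sqrt(C1 + y^2)
 h(y) = sqrt(C1 + y^2)


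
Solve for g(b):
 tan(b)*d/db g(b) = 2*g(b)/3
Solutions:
 g(b) = C1*sin(b)^(2/3)


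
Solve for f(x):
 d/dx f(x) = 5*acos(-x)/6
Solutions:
 f(x) = C1 + 5*x*acos(-x)/6 + 5*sqrt(1 - x^2)/6


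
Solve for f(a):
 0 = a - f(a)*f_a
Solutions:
 f(a) = -sqrt(C1 + a^2)
 f(a) = sqrt(C1 + a^2)


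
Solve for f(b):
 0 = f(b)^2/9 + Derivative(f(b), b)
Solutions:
 f(b) = 9/(C1 + b)


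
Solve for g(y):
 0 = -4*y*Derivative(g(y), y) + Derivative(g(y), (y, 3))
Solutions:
 g(y) = C1 + Integral(C2*airyai(2^(2/3)*y) + C3*airybi(2^(2/3)*y), y)


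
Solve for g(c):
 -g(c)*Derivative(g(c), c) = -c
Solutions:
 g(c) = -sqrt(C1 + c^2)
 g(c) = sqrt(C1 + c^2)


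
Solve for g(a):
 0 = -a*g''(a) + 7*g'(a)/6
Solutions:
 g(a) = C1 + C2*a^(13/6)


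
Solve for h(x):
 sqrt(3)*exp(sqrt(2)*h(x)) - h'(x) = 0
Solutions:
 h(x) = sqrt(2)*(2*log(-1/(C1 + sqrt(3)*x)) - log(2))/4


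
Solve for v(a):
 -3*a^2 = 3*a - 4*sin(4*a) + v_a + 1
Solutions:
 v(a) = C1 - a^3 - 3*a^2/2 - a - cos(4*a)


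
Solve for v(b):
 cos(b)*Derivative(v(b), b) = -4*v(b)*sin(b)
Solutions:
 v(b) = C1*cos(b)^4


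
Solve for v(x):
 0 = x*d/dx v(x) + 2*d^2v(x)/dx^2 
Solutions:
 v(x) = C1 + C2*erf(x/2)


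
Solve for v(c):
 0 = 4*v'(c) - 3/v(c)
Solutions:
 v(c) = -sqrt(C1 + 6*c)/2
 v(c) = sqrt(C1 + 6*c)/2


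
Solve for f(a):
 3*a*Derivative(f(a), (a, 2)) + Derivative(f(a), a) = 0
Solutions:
 f(a) = C1 + C2*a^(2/3)


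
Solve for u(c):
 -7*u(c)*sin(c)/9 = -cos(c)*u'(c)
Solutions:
 u(c) = C1/cos(c)^(7/9)


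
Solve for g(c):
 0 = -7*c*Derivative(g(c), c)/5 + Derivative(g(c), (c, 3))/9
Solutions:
 g(c) = C1 + Integral(C2*airyai(5^(2/3)*63^(1/3)*c/5) + C3*airybi(5^(2/3)*63^(1/3)*c/5), c)


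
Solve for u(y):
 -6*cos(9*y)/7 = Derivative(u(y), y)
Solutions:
 u(y) = C1 - 2*sin(9*y)/21


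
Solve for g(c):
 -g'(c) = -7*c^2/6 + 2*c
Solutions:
 g(c) = C1 + 7*c^3/18 - c^2


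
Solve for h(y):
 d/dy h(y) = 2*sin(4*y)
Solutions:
 h(y) = C1 - cos(4*y)/2


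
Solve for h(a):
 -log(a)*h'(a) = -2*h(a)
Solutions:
 h(a) = C1*exp(2*li(a))


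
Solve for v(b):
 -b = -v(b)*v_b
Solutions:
 v(b) = -sqrt(C1 + b^2)
 v(b) = sqrt(C1 + b^2)


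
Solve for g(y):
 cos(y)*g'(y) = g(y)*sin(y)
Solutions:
 g(y) = C1/cos(y)


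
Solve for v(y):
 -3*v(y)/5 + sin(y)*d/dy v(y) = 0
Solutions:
 v(y) = C1*(cos(y) - 1)^(3/10)/(cos(y) + 1)^(3/10)


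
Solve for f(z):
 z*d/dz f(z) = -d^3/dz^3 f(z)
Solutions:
 f(z) = C1 + Integral(C2*airyai(-z) + C3*airybi(-z), z)


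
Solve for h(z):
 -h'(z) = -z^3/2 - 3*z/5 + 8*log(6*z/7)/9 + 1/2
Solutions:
 h(z) = C1 + z^4/8 + 3*z^2/10 - 8*z*log(z)/9 - 8*z*log(6)/9 + 7*z/18 + 8*z*log(7)/9


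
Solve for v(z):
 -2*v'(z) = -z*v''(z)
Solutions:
 v(z) = C1 + C2*z^3


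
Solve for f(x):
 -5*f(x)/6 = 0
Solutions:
 f(x) = 0


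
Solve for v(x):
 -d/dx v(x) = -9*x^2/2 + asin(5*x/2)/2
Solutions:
 v(x) = C1 + 3*x^3/2 - x*asin(5*x/2)/2 - sqrt(4 - 25*x^2)/10


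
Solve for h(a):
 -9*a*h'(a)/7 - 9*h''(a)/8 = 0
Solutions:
 h(a) = C1 + C2*erf(2*sqrt(7)*a/7)


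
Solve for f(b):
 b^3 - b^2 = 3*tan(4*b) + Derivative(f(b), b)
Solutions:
 f(b) = C1 + b^4/4 - b^3/3 + 3*log(cos(4*b))/4


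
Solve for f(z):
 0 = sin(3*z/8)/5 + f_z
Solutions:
 f(z) = C1 + 8*cos(3*z/8)/15


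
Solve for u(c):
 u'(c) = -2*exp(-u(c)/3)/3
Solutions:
 u(c) = 3*log(C1 - 2*c/9)


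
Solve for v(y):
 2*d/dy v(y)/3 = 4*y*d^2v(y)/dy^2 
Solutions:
 v(y) = C1 + C2*y^(7/6)


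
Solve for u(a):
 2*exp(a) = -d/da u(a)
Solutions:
 u(a) = C1 - 2*exp(a)


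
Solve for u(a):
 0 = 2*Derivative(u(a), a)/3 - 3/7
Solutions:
 u(a) = C1 + 9*a/14


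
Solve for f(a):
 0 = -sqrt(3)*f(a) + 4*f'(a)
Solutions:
 f(a) = C1*exp(sqrt(3)*a/4)


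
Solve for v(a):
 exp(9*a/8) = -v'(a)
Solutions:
 v(a) = C1 - 8*exp(9*a/8)/9


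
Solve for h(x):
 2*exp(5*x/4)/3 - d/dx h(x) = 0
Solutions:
 h(x) = C1 + 8*exp(5*x/4)/15


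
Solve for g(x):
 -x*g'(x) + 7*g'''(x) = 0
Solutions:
 g(x) = C1 + Integral(C2*airyai(7^(2/3)*x/7) + C3*airybi(7^(2/3)*x/7), x)


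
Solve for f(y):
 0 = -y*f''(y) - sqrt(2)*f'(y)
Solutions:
 f(y) = C1 + C2*y^(1 - sqrt(2))


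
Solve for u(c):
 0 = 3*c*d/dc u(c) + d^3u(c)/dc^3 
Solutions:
 u(c) = C1 + Integral(C2*airyai(-3^(1/3)*c) + C3*airybi(-3^(1/3)*c), c)


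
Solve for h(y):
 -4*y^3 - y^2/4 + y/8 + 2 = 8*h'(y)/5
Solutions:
 h(y) = C1 - 5*y^4/8 - 5*y^3/96 + 5*y^2/128 + 5*y/4


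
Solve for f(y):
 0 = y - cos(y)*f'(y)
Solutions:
 f(y) = C1 + Integral(y/cos(y), y)


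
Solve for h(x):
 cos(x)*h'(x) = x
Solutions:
 h(x) = C1 + Integral(x/cos(x), x)


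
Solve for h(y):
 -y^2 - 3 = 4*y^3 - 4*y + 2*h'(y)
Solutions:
 h(y) = C1 - y^4/2 - y^3/6 + y^2 - 3*y/2


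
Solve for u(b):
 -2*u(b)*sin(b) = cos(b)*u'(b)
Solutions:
 u(b) = C1*cos(b)^2


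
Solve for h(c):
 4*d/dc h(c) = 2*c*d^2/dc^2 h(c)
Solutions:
 h(c) = C1 + C2*c^3


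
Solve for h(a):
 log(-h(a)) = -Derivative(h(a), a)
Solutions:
 -li(-h(a)) = C1 - a


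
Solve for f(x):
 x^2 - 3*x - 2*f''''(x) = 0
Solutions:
 f(x) = C1 + C2*x + C3*x^2 + C4*x^3 + x^6/720 - x^5/80


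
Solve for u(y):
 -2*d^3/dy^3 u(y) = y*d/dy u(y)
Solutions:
 u(y) = C1 + Integral(C2*airyai(-2^(2/3)*y/2) + C3*airybi(-2^(2/3)*y/2), y)


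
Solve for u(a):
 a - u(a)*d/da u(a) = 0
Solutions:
 u(a) = -sqrt(C1 + a^2)
 u(a) = sqrt(C1 + a^2)


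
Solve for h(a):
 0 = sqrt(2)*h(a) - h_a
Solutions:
 h(a) = C1*exp(sqrt(2)*a)


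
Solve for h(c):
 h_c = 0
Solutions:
 h(c) = C1


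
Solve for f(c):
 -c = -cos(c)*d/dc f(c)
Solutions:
 f(c) = C1 + Integral(c/cos(c), c)


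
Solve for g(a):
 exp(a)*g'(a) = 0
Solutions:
 g(a) = C1


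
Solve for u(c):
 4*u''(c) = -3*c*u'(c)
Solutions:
 u(c) = C1 + C2*erf(sqrt(6)*c/4)


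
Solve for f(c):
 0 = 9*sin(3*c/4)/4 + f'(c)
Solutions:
 f(c) = C1 + 3*cos(3*c/4)


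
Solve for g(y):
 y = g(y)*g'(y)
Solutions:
 g(y) = -sqrt(C1 + y^2)
 g(y) = sqrt(C1 + y^2)


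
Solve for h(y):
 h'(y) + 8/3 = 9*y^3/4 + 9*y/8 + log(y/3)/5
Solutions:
 h(y) = C1 + 9*y^4/16 + 9*y^2/16 + y*log(y)/5 - 43*y/15 - y*log(3)/5


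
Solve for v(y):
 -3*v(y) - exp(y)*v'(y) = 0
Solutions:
 v(y) = C1*exp(3*exp(-y))


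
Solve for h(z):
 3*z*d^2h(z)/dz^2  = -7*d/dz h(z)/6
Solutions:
 h(z) = C1 + C2*z^(11/18)


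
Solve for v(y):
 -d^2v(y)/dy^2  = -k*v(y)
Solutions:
 v(y) = C1*exp(-sqrt(k)*y) + C2*exp(sqrt(k)*y)


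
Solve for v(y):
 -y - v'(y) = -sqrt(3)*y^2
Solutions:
 v(y) = C1 + sqrt(3)*y^3/3 - y^2/2


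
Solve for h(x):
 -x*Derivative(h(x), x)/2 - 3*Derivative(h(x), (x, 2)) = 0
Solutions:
 h(x) = C1 + C2*erf(sqrt(3)*x/6)


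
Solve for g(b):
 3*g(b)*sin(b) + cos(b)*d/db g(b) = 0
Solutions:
 g(b) = C1*cos(b)^3


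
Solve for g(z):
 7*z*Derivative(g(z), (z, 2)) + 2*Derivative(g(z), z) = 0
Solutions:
 g(z) = C1 + C2*z^(5/7)


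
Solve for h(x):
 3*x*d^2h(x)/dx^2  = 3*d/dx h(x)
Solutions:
 h(x) = C1 + C2*x^2


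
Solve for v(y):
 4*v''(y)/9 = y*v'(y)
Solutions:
 v(y) = C1 + C2*erfi(3*sqrt(2)*y/4)


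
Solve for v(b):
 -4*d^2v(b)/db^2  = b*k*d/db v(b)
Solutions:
 v(b) = Piecewise((-sqrt(2)*sqrt(pi)*C1*erf(sqrt(2)*b*sqrt(k)/4)/sqrt(k) - C2, (k > 0) | (k < 0)), (-C1*b - C2, True))


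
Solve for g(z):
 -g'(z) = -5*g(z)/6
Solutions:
 g(z) = C1*exp(5*z/6)


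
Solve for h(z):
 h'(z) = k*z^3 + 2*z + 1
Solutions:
 h(z) = C1 + k*z^4/4 + z^2 + z


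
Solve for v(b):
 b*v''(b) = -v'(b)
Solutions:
 v(b) = C1 + C2*log(b)


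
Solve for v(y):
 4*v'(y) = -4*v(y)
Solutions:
 v(y) = C1*exp(-y)


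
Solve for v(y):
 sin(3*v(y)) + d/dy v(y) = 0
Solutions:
 v(y) = -acos((-C1 - exp(6*y))/(C1 - exp(6*y)))/3 + 2*pi/3
 v(y) = acos((-C1 - exp(6*y))/(C1 - exp(6*y)))/3


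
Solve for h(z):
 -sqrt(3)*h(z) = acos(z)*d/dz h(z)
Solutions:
 h(z) = C1*exp(-sqrt(3)*Integral(1/acos(z), z))


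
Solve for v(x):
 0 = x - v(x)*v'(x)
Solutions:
 v(x) = -sqrt(C1 + x^2)
 v(x) = sqrt(C1 + x^2)


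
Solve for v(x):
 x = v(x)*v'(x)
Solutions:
 v(x) = -sqrt(C1 + x^2)
 v(x) = sqrt(C1 + x^2)


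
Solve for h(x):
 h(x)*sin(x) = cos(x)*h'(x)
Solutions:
 h(x) = C1/cos(x)


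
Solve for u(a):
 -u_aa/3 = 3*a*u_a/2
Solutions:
 u(a) = C1 + C2*erf(3*a/2)


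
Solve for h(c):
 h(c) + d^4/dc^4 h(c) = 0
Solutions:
 h(c) = (C1*sin(sqrt(2)*c/2) + C2*cos(sqrt(2)*c/2))*exp(-sqrt(2)*c/2) + (C3*sin(sqrt(2)*c/2) + C4*cos(sqrt(2)*c/2))*exp(sqrt(2)*c/2)


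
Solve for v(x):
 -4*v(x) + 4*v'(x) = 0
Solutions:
 v(x) = C1*exp(x)


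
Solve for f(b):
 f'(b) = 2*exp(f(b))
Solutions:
 f(b) = log(-1/(C1 + 2*b))


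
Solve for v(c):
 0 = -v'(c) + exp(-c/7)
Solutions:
 v(c) = C1 - 7*exp(-c/7)


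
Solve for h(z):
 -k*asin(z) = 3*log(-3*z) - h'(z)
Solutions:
 h(z) = C1 + k*(z*asin(z) + sqrt(1 - z^2)) + 3*z*log(-z) - 3*z + 3*z*log(3)


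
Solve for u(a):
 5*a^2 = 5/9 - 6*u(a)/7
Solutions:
 u(a) = 35/54 - 35*a^2/6


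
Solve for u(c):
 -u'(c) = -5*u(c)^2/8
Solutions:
 u(c) = -8/(C1 + 5*c)


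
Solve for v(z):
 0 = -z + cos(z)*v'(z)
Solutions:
 v(z) = C1 + Integral(z/cos(z), z)


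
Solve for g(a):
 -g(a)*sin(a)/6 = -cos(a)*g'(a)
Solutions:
 g(a) = C1/cos(a)^(1/6)


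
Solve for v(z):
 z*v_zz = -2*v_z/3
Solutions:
 v(z) = C1 + C2*z^(1/3)


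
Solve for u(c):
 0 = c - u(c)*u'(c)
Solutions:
 u(c) = -sqrt(C1 + c^2)
 u(c) = sqrt(C1 + c^2)


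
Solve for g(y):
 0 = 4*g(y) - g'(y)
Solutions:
 g(y) = C1*exp(4*y)


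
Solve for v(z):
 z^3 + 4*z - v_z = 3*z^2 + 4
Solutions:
 v(z) = C1 + z^4/4 - z^3 + 2*z^2 - 4*z


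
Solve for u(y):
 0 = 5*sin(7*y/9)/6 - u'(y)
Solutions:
 u(y) = C1 - 15*cos(7*y/9)/14


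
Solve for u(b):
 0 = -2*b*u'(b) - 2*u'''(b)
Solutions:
 u(b) = C1 + Integral(C2*airyai(-b) + C3*airybi(-b), b)


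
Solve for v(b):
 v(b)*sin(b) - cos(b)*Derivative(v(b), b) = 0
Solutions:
 v(b) = C1/cos(b)


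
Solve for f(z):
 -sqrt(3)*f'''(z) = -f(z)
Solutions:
 f(z) = C3*exp(3^(5/6)*z/3) + (C1*sin(3^(1/3)*z/2) + C2*cos(3^(1/3)*z/2))*exp(-3^(5/6)*z/6)


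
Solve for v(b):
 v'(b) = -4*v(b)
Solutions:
 v(b) = C1*exp(-4*b)


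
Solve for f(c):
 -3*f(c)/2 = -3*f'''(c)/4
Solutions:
 f(c) = C3*exp(2^(1/3)*c) + (C1*sin(2^(1/3)*sqrt(3)*c/2) + C2*cos(2^(1/3)*sqrt(3)*c/2))*exp(-2^(1/3)*c/2)


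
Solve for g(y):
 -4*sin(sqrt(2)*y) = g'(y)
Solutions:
 g(y) = C1 + 2*sqrt(2)*cos(sqrt(2)*y)


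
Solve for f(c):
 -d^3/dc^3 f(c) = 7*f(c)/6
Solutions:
 f(c) = C3*exp(-6^(2/3)*7^(1/3)*c/6) + (C1*sin(2^(2/3)*3^(1/6)*7^(1/3)*c/4) + C2*cos(2^(2/3)*3^(1/6)*7^(1/3)*c/4))*exp(6^(2/3)*7^(1/3)*c/12)


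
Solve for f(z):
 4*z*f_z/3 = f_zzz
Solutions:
 f(z) = C1 + Integral(C2*airyai(6^(2/3)*z/3) + C3*airybi(6^(2/3)*z/3), z)


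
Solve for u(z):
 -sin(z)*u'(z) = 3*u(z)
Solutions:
 u(z) = C1*(cos(z) + 1)^(3/2)/(cos(z) - 1)^(3/2)


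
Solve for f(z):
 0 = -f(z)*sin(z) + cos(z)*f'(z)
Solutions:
 f(z) = C1/cos(z)


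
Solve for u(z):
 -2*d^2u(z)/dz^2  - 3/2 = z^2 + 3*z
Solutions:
 u(z) = C1 + C2*z - z^4/24 - z^3/4 - 3*z^2/8


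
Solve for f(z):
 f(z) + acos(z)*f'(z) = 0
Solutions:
 f(z) = C1*exp(-Integral(1/acos(z), z))


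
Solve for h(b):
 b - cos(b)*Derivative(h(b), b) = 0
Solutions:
 h(b) = C1 + Integral(b/cos(b), b)


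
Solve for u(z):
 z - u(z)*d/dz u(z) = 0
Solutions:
 u(z) = -sqrt(C1 + z^2)
 u(z) = sqrt(C1 + z^2)


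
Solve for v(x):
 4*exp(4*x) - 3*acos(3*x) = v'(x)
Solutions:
 v(x) = C1 - 3*x*acos(3*x) + sqrt(1 - 9*x^2) + exp(4*x)


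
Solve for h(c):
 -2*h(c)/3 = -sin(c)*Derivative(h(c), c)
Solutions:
 h(c) = C1*(cos(c) - 1)^(1/3)/(cos(c) + 1)^(1/3)


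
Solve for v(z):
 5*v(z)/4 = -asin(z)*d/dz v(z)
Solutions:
 v(z) = C1*exp(-5*Integral(1/asin(z), z)/4)


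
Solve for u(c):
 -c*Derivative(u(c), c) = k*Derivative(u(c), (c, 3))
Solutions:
 u(c) = C1 + Integral(C2*airyai(c*(-1/k)^(1/3)) + C3*airybi(c*(-1/k)^(1/3)), c)
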